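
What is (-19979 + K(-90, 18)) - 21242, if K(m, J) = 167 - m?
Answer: -40964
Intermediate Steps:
(-19979 + K(-90, 18)) - 21242 = (-19979 + (167 - 1*(-90))) - 21242 = (-19979 + (167 + 90)) - 21242 = (-19979 + 257) - 21242 = -19722 - 21242 = -40964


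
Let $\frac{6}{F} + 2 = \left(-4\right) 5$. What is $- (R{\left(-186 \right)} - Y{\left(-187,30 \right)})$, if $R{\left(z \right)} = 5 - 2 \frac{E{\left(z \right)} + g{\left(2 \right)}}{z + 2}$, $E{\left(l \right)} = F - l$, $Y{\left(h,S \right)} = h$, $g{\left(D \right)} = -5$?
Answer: $- \frac{49073}{253} \approx -193.96$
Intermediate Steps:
$F = - \frac{3}{11}$ ($F = \frac{6}{-2 - 20} = \frac{6}{-22} = 6 \left(- \frac{1}{22}\right) = - \frac{3}{11} \approx -0.27273$)
$E{\left(l \right)} = - \frac{3}{11} - l$
$R{\left(z \right)} = 5 - \frac{2 \left(- \frac{58}{11} - z\right)}{2 + z}$ ($R{\left(z \right)} = 5 - 2 \frac{\left(- \frac{3}{11} - z\right) - 5}{z + 2} = 5 - 2 \frac{- \frac{58}{11} - z}{2 + z} = 5 - \frac{2 \left(- \frac{58}{11} - z\right)}{2 + z}$)
$- (R{\left(-186 \right)} - Y{\left(-187,30 \right)}) = - (\frac{226 + 77 \left(-186\right)}{11 \left(2 - 186\right)} - -187) = - (\frac{226 - 14322}{11 \left(-184\right)} + 187) = - (\frac{1}{11} \left(- \frac{1}{184}\right) \left(-14096\right) + 187) = - (\frac{1762}{253} + 187) = \left(-1\right) \frac{49073}{253} = - \frac{49073}{253}$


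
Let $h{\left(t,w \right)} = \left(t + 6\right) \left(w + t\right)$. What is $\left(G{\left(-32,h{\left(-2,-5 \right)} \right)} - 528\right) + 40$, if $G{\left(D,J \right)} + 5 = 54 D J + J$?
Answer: $47863$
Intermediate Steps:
$h{\left(t,w \right)} = \left(6 + t\right) \left(t + w\right)$
$G{\left(D,J \right)} = -5 + J + 54 D J$ ($G{\left(D,J \right)} = -5 + \left(54 D J + J\right) = -5 + \left(J + 54 D J\right) = -5 + J + 54 D J$)
$\left(G{\left(-32,h{\left(-2,-5 \right)} \right)} - 528\right) + 40 = \left(\left(-5 + \left(\left(-2\right)^{2} + 6 \left(-2\right) + 6 \left(-5\right) - -10\right) + 54 \left(-32\right) \left(\left(-2\right)^{2} + 6 \left(-2\right) + 6 \left(-5\right) - -10\right)\right) - 528\right) + 40 = \left(\left(-5 + \left(4 - 12 - 30 + 10\right) + 54 \left(-32\right) \left(4 - 12 - 30 + 10\right)\right) - 528\right) + 40 = \left(\left(-5 - 28 + 54 \left(-32\right) \left(-28\right)\right) - 528\right) + 40 = \left(\left(-5 - 28 + 48384\right) - 528\right) + 40 = \left(48351 - 528\right) + 40 = 47823 + 40 = 47863$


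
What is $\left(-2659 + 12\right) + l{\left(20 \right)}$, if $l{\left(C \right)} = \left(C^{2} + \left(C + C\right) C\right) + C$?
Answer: $-1427$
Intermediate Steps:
$l{\left(C \right)} = C + 3 C^{2}$ ($l{\left(C \right)} = \left(C^{2} + 2 C C\right) + C = \left(C^{2} + 2 C^{2}\right) + C = 3 C^{2} + C = C + 3 C^{2}$)
$\left(-2659 + 12\right) + l{\left(20 \right)} = \left(-2659 + 12\right) + 20 \left(1 + 3 \cdot 20\right) = -2647 + 20 \left(1 + 60\right) = -2647 + 20 \cdot 61 = -2647 + 1220 = -1427$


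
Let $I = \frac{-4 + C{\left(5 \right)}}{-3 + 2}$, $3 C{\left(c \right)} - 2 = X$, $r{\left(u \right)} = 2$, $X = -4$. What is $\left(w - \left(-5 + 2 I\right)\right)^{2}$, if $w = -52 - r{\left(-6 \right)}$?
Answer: $\frac{30625}{9} \approx 3402.8$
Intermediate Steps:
$C{\left(c \right)} = - \frac{2}{3}$ ($C{\left(c \right)} = \frac{2}{3} + \frac{1}{3} \left(-4\right) = \frac{2}{3} - \frac{4}{3} = - \frac{2}{3}$)
$w = -54$ ($w = -52 - 2 = -54$)
$I = \frac{14}{3}$ ($I = \frac{-4 - \frac{2}{3}}{-3 + 2} = - \frac{14}{3 \left(-1\right)} = \left(- \frac{14}{3}\right) \left(-1\right) = \frac{14}{3} \approx 4.6667$)
$\left(w - \left(-5 + 2 I\right)\right)^{2} = \left(-54 + \left(\left(-2\right) \frac{14}{3} + 5\right)\right)^{2} = \left(-54 + \left(- \frac{28}{3} + 5\right)\right)^{2} = \left(-54 - \frac{13}{3}\right)^{2} = \left(- \frac{175}{3}\right)^{2} = \frac{30625}{9}$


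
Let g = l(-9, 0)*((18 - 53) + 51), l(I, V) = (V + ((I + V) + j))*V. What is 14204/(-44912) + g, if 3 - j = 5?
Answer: -3551/11228 ≈ -0.31626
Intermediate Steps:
j = -2 (j = 3 - 1*5 = 3 - 5 = -2)
l(I, V) = V*(-2 + I + 2*V) (l(I, V) = (V + ((I + V) - 2))*V = (V + (-2 + I + V))*V = (-2 + I + 2*V)*V = V*(-2 + I + 2*V))
g = 0 (g = (0*(-2 - 9 + 2*0))*((18 - 53) + 51) = (0*(-2 - 9 + 0))*(-35 + 51) = (0*(-11))*16 = 0*16 = 0)
14204/(-44912) + g = 14204/(-44912) + 0 = 14204*(-1/44912) + 0 = -3551/11228 + 0 = -3551/11228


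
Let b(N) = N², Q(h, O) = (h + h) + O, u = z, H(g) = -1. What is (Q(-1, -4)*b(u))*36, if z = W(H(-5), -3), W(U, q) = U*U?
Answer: -216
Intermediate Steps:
W(U, q) = U²
z = 1 (z = (-1)² = 1)
u = 1
Q(h, O) = O + 2*h (Q(h, O) = 2*h + O = O + 2*h)
(Q(-1, -4)*b(u))*36 = ((-4 + 2*(-1))*1²)*36 = ((-4 - 2)*1)*36 = -6*1*36 = -6*36 = -216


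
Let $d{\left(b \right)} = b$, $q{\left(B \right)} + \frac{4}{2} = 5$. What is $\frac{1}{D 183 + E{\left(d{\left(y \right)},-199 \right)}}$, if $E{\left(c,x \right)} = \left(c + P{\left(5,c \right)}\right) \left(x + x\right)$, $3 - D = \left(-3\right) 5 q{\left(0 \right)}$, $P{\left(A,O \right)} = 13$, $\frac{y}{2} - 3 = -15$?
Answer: $\frac{1}{13162} \approx 7.5976 \cdot 10^{-5}$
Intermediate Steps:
$y = -24$ ($y = 6 + 2 \left(-15\right) = 6 - 30 = -24$)
$q{\left(B \right)} = 3$ ($q{\left(B \right)} = -2 + 5 = 3$)
$D = 48$ ($D = 3 - \left(-3\right) 5 \cdot 3 = 3 - \left(-15\right) 3 = 3 - -45 = 3 + 45 = 48$)
$E{\left(c,x \right)} = 2 x \left(13 + c\right)$ ($E{\left(c,x \right)} = \left(c + 13\right) \left(x + x\right) = \left(13 + c\right) 2 x = 2 x \left(13 + c\right)$)
$\frac{1}{D 183 + E{\left(d{\left(y \right)},-199 \right)}} = \frac{1}{48 \cdot 183 + 2 \left(-199\right) \left(13 - 24\right)} = \frac{1}{8784 + 2 \left(-199\right) \left(-11\right)} = \frac{1}{8784 + 4378} = \frac{1}{13162}$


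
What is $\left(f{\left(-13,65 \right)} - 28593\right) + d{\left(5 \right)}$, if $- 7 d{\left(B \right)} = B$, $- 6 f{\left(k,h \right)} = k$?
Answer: $- \frac{1200845}{42} \approx -28592.0$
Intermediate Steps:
$f{\left(k,h \right)} = - \frac{k}{6}$
$d{\left(B \right)} = - \frac{B}{7}$
$\left(f{\left(-13,65 \right)} - 28593\right) + d{\left(5 \right)} = \left(\left(- \frac{1}{6}\right) \left(-13\right) - 28593\right) - \frac{5}{7} = \left(\frac{13}{6} - 28593\right) - \frac{5}{7} = - \frac{171545}{6} - \frac{5}{7} = - \frac{1200845}{42}$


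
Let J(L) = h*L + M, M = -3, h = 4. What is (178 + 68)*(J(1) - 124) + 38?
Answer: -30220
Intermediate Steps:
J(L) = -3 + 4*L (J(L) = 4*L - 3 = -3 + 4*L)
(178 + 68)*(J(1) - 124) + 38 = (178 + 68)*((-3 + 4*1) - 124) + 38 = 246*((-3 + 4) - 124) + 38 = 246*(1 - 124) + 38 = 246*(-123) + 38 = -30258 + 38 = -30220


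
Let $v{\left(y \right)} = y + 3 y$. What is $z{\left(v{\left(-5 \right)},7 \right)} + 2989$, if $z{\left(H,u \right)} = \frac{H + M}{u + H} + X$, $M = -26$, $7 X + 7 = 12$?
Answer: $\frac{272386}{91} \approx 2993.3$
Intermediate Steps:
$X = \frac{5}{7}$ ($X = -1 + \frac{1}{7} \cdot 12 = -1 + \frac{12}{7} = \frac{5}{7} \approx 0.71429$)
$v{\left(y \right)} = 4 y$
$z{\left(H,u \right)} = \frac{5}{7} + \frac{-26 + H}{H + u}$ ($z{\left(H,u \right)} = \frac{H - 26}{u + H} + \frac{5}{7} = \frac{-26 + H}{H + u} + \frac{5}{7} = \frac{5}{7} + \frac{-26 + H}{H + u}$)
$z{\left(v{\left(-5 \right)},7 \right)} + 2989 = \frac{-182 + 5 \cdot 7 + 12 \cdot 4 \left(-5\right)}{7 \left(4 \left(-5\right) + 7\right)} + 2989 = \frac{-182 + 35 + 12 \left(-20\right)}{7 \left(-20 + 7\right)} + 2989 = \frac{-182 + 35 - 240}{7 \left(-13\right)} + 2989 = \frac{1}{7} \left(- \frac{1}{13}\right) \left(-387\right) + 2989 = \frac{387}{91} + 2989 = \frac{272386}{91}$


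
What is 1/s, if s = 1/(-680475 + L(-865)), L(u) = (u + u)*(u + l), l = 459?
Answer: 21905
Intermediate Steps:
L(u) = 2*u*(459 + u) (L(u) = (u + u)*(u + 459) = (2*u)*(459 + u) = 2*u*(459 + u))
s = 1/21905 (s = 1/(-680475 + 2*(-865)*(459 - 865)) = 1/(-680475 + 2*(-865)*(-406)) = 1/(-680475 + 702380) = 1/21905 ≈ 4.5652e-5)
1/s = 1/(1/21905) = 21905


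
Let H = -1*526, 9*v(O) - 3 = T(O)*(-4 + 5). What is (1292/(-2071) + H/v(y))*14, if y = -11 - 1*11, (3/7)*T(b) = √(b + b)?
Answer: 28*(-476*√11 + 774315*I)/(109*(-9*I + 14*√11)) ≈ -808.67 + 4127.0*I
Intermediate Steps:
T(b) = 7*√2*√b/3 (T(b) = 7*√(b + b)/3 = 7*√(2*b)/3 = 7*(√2*√b)/3 = 7*√2*√b/3)
y = -22 (y = -11 - 11 = -22)
v(O) = ⅓ + 7*√2*√O/27 (v(O) = ⅓ + ((7*√2*√O/3)*(-4 + 5))/9 = ⅓ + ((7*√2*√O/3)*1)/9 = ⅓ + (7*√2*√O/3)/9 = ⅓ + 7*√2*√O/27)
H = -526
(1292/(-2071) + H/v(y))*14 = (1292/(-2071) - 526/(⅓ + 7*√2*√(-22)/27))*14 = (1292*(-1/2071) - 526/(⅓ + 7*√2*(I*√22)/27))*14 = (-68/109 - 526/(⅓ + 14*I*√11/27))*14 = -952/109 - 7364/(⅓ + 14*I*√11/27)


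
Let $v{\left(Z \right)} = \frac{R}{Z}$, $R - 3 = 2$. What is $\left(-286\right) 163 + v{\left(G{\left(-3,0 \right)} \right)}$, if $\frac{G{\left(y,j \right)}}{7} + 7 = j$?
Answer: $- \frac{2284287}{49} \approx -46618.0$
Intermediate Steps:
$R = 5$ ($R = 3 + 2 = 5$)
$G{\left(y,j \right)} = -49 + 7 j$
$v{\left(Z \right)} = \frac{5}{Z}$
$\left(-286\right) 163 + v{\left(G{\left(-3,0 \right)} \right)} = \left(-286\right) 163 + \frac{5}{-49 + 7 \cdot 0} = -46618 + \frac{5}{-49 + 0} = -46618 + \frac{5}{-49} = -46618 + 5 \left(- \frac{1}{49}\right) = -46618 - \frac{5}{49} = - \frac{2284287}{49}$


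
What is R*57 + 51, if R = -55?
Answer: -3084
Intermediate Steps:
R*57 + 51 = -55*57 + 51 = -3135 + 51 = -3084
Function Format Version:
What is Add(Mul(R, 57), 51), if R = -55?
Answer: -3084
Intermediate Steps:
Add(Mul(R, 57), 51) = Add(Mul(-55, 57), 51) = Add(-3135, 51) = -3084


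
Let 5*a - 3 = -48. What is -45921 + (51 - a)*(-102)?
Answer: -52041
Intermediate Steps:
a = -9 (a = ⅗ + (⅕)*(-48) = ⅗ - 48/5 = -9)
-45921 + (51 - a)*(-102) = -45921 + (51 - 1*(-9))*(-102) = -45921 + (51 + 9)*(-102) = -45921 + 60*(-102) = -45921 - 6120 = -52041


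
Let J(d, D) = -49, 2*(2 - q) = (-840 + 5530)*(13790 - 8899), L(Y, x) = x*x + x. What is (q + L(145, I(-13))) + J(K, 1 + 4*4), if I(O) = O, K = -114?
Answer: -11469286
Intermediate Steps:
L(Y, x) = x + x**2 (L(Y, x) = x**2 + x = x + x**2)
q = -11469393 (q = 2 - (-840 + 5530)*(13790 - 8899)/2 = 2 - 2345*4891 = 2 - 1/2*22938790 = 2 - 11469395 = -11469393)
(q + L(145, I(-13))) + J(K, 1 + 4*4) = (-11469393 - 13*(1 - 13)) - 49 = (-11469393 - 13*(-12)) - 49 = (-11469393 + 156) - 49 = -11469237 - 49 = -11469286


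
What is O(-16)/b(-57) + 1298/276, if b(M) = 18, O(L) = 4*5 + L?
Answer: 2039/414 ≈ 4.9251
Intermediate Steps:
O(L) = 20 + L
O(-16)/b(-57) + 1298/276 = (20 - 16)/18 + 1298/276 = 4*(1/18) + 1298*(1/276) = 2/9 + 649/138 = 2039/414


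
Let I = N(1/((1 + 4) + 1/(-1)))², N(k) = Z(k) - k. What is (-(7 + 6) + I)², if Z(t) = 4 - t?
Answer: 9/16 ≈ 0.56250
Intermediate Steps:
N(k) = 4 - 2*k (N(k) = (4 - k) - k = 4 - 2*k)
I = 49/4 (I = (4 - 2/((1 + 4) + 1/(-1)))² = (4 - 2/(5 - 1))² = (4 - 2/4)² = (4 - 2*¼)² = (4 - ½)² = (7/2)² = 49/4 ≈ 12.250)
(-(7 + 6) + I)² = (-(7 + 6) + 49/4)² = (-1*13 + 49/4)² = (-13 + 49/4)² = (-¾)² = 9/16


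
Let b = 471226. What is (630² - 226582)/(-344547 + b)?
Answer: 170318/126679 ≈ 1.3445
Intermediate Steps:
(630² - 226582)/(-344547 + b) = (630² - 226582)/(-344547 + 471226) = (396900 - 226582)/126679 = 170318*(1/126679) = 170318/126679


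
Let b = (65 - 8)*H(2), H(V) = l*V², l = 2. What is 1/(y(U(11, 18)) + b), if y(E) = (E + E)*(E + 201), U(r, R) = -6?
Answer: -1/1884 ≈ -0.00053079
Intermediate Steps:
H(V) = 2*V²
b = 456 (b = (65 - 8)*(2*2²) = 57*(2*4) = 57*8 = 456)
y(E) = 2*E*(201 + E) (y(E) = (2*E)*(201 + E) = 2*E*(201 + E))
1/(y(U(11, 18)) + b) = 1/(2*(-6)*(201 - 6) + 456) = 1/(2*(-6)*195 + 456) = 1/(-2340 + 456) = 1/(-1884) = -1/1884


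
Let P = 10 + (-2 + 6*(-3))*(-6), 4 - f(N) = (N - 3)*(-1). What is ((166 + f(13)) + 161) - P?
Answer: 211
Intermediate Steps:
f(N) = 1 + N (f(N) = 4 - (N - 3)*(-1) = 4 - (-3 + N)*(-1) = 4 - (3 - N) = 4 + (-3 + N) = 1 + N)
P = 130 (P = 10 + (-2 - 18)*(-6) = 10 - 20*(-6) = 10 + 120 = 130)
((166 + f(13)) + 161) - P = ((166 + (1 + 13)) + 161) - 1*130 = ((166 + 14) + 161) - 130 = (180 + 161) - 130 = 341 - 130 = 211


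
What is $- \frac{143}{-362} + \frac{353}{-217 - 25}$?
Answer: $- \frac{23295}{21901} \approx -1.0637$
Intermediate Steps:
$- \frac{143}{-362} + \frac{353}{-217 - 25} = \left(-143\right) \left(- \frac{1}{362}\right) + \frac{353}{-217 - 25} = \frac{143}{362} + \frac{353}{-242} = \frac{143}{362} + 353 \left(- \frac{1}{242}\right) = \frac{143}{362} - \frac{353}{242} = - \frac{23295}{21901}$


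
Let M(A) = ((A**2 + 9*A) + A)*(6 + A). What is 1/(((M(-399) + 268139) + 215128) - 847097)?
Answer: -1/61361753 ≈ -1.6297e-8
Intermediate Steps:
M(A) = (6 + A)*(A**2 + 10*A) (M(A) = (A**2 + 10*A)*(6 + A) = (6 + A)*(A**2 + 10*A))
1/(((M(-399) + 268139) + 215128) - 847097) = 1/(((-399*(60 + (-399)**2 + 16*(-399)) + 268139) + 215128) - 847097) = 1/(((-399*(60 + 159201 - 6384) + 268139) + 215128) - 847097) = 1/(((-399*152877 + 268139) + 215128) - 847097) = 1/(((-60997923 + 268139) + 215128) - 847097) = 1/((-60729784 + 215128) - 847097) = 1/(-60514656 - 847097) = 1/(-61361753) = -1/61361753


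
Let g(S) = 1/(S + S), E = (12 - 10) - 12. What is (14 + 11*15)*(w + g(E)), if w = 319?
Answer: 1141841/20 ≈ 57092.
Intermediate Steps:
E = -10 (E = 2 - 12 = -10)
g(S) = 1/(2*S)
(14 + 11*15)*(w + g(E)) = (14 + 11*15)*(319 + (½)/(-10)) = (14 + 165)*(319 + (½)*(-⅒)) = 179*(319 - 1/20) = 179*(6379/20) = 1141841/20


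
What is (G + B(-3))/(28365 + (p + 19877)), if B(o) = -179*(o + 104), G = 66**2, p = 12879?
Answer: -13723/61121 ≈ -0.22452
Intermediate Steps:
G = 4356
B(o) = -18616 - 179*o (B(o) = -179*(104 + o) = -18616 - 179*o)
(G + B(-3))/(28365 + (p + 19877)) = (4356 + (-18616 - 179*(-3)))/(28365 + (12879 + 19877)) = (4356 + (-18616 + 537))/(28365 + 32756) = (4356 - 18079)/61121 = -13723*1/61121 = -13723/61121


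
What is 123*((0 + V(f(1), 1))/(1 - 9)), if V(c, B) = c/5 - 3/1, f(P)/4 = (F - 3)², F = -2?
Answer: -2091/8 ≈ -261.38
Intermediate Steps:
f(P) = 100 (f(P) = 4*(-2 - 3)² = 4*(-5)² = 4*25 = 100)
V(c, B) = -3 + c/5 (V(c, B) = c*(⅕) - 3*1 = c/5 - 3 = -3 + c/5)
123*((0 + V(f(1), 1))/(1 - 9)) = 123*((0 + (-3 + (⅕)*100))/(1 - 9)) = 123*((0 + (-3 + 20))/(-8)) = 123*((0 + 17)*(-⅛)) = 123*(17*(-⅛)) = 123*(-17/8) = -2091/8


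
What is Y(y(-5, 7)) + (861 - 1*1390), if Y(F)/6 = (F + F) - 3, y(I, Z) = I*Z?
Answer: -967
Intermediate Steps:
Y(F) = -18 + 12*F (Y(F) = 6*((F + F) - 3) = 6*(2*F - 3) = 6*(-3 + 2*F) = -18 + 12*F)
Y(y(-5, 7)) + (861 - 1*1390) = (-18 + 12*(-5*7)) + (861 - 1*1390) = (-18 + 12*(-35)) + (861 - 1390) = (-18 - 420) - 529 = -438 - 529 = -967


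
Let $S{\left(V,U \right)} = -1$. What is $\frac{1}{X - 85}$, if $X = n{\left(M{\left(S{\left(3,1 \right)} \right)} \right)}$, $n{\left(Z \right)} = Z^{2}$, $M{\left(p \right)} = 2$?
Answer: $- \frac{1}{81} \approx -0.012346$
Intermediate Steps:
$X = 4$ ($X = 2^{2} = 4$)
$\frac{1}{X - 85} = \frac{1}{4 - 85} = \frac{1}{-81} = - \frac{1}{81}$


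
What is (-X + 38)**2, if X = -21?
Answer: 3481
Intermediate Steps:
(-X + 38)**2 = (-1*(-21) + 38)**2 = (21 + 38)**2 = 59**2 = 3481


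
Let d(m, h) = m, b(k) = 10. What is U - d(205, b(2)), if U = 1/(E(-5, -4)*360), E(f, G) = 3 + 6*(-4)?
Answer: -1549801/7560 ≈ -205.00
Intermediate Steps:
E(f, G) = -21 (E(f, G) = 3 - 24 = -21)
U = -1/7560 (U = 1/(-21*360) = 1/(-7560) = -1/7560 ≈ -0.00013228)
U - d(205, b(2)) = -1/7560 - 1*205 = -1/7560 - 205 = -1549801/7560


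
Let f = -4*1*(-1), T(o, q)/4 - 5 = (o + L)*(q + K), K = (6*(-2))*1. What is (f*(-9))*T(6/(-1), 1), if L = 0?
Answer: -10224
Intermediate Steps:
K = -12 (K = -12*1 = -12)
T(o, q) = 20 + 4*o*(-12 + q) (T(o, q) = 20 + 4*((o + 0)*(q - 12)) = 20 + 4*(o*(-12 + q)) = 20 + 4*o*(-12 + q))
f = 4 (f = -4*(-1) = 4)
(f*(-9))*T(6/(-1), 1) = (4*(-9))*(20 - 288/(-1) + 4*(6/(-1))*1) = -36*(20 - 288*(-1) + 4*(6*(-1))*1) = -36*(20 - 48*(-6) + 4*(-6)*1) = -36*(20 + 288 - 24) = -36*284 = -10224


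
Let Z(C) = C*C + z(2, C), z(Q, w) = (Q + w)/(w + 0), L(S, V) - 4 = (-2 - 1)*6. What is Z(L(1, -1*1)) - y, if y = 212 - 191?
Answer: 1231/7 ≈ 175.86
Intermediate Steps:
L(S, V) = -14 (L(S, V) = 4 + (-2 - 1)*6 = 4 - 3*6 = 4 - 18 = -14)
z(Q, w) = (Q + w)/w
Z(C) = C² + (2 + C)/C (Z(C) = C*C + (2 + C)/C = C² + (2 + C)/C)
y = 21
Z(L(1, -1*1)) - y = (2 - 14 + (-14)³)/(-14) - 1*21 = -(2 - 14 - 2744)/14 - 21 = -1/14*(-2756) - 21 = 1378/7 - 21 = 1231/7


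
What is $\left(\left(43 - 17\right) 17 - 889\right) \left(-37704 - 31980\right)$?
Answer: $31148748$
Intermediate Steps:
$\left(\left(43 - 17\right) 17 - 889\right) \left(-37704 - 31980\right) = \left(26 \cdot 17 - 889\right) \left(-69684\right) = \left(442 - 889\right) \left(-69684\right) = \left(-447\right) \left(-69684\right) = 31148748$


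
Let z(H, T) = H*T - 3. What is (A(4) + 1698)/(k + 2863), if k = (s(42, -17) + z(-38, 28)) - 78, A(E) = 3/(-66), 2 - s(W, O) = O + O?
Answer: 37355/38588 ≈ 0.96805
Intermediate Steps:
z(H, T) = -3 + H*T
s(W, O) = 2 - 2*O (s(W, O) = 2 - (O + O) = 2 - 2*O)
A(E) = -1/22 (A(E) = 3*(-1/66) = -1/22)
k = -1109 (k = ((2 - 2*(-17)) + (-3 - 38*28)) - 78 = ((2 + 34) + (-3 - 1064)) - 78 = (36 - 1067) - 78 = -1031 - 78 = -1109)
(A(4) + 1698)/(k + 2863) = (-1/22 + 1698)/(-1109 + 2863) = (37355/22)/1754 = (37355/22)*(1/1754) = 37355/38588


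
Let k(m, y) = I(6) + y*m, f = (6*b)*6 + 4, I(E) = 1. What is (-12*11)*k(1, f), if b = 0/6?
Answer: -660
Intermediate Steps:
b = 0 (b = 0*(⅙) = 0)
f = 4 (f = (6*0)*6 + 4 = 0*6 + 4 = 0 + 4 = 4)
k(m, y) = 1 + m*y (k(m, y) = 1 + y*m = 1 + m*y)
(-12*11)*k(1, f) = (-12*11)*(1 + 1*4) = -132*(1 + 4) = -132*5 = -660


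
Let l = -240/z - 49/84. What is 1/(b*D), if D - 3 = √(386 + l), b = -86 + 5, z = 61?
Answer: 244/2453913 - 2*√51101835/22085217 ≈ -0.00054793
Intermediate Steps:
l = -3307/732 (l = -240/61 - 49/84 = -240*1/61 - 49*1/84 = -240/61 - 7/12 = -3307/732 ≈ -4.5178)
b = -81
D = 3 + √51101835/366 (D = 3 + √(386 - 3307/732) = 3 + √(279245/732) = 3 + √51101835/366 ≈ 22.532)
1/(b*D) = 1/((-81)*(3 + √51101835/366)) = -1/(81*(3 + √51101835/366))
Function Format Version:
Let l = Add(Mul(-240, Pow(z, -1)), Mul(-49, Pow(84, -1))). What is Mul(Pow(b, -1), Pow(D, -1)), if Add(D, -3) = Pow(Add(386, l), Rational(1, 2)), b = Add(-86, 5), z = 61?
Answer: Add(Rational(244, 2453913), Mul(Rational(-2, 22085217), Pow(51101835, Rational(1, 2)))) ≈ -0.00054793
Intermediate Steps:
l = Rational(-3307, 732) (l = Add(Mul(-240, Pow(61, -1)), Mul(-49, Pow(84, -1))) = Add(Mul(-240, Rational(1, 61)), Mul(-49, Rational(1, 84))) = Add(Rational(-240, 61), Rational(-7, 12)) = Rational(-3307, 732) ≈ -4.5178)
b = -81
D = Add(3, Mul(Rational(1, 366), Pow(51101835, Rational(1, 2)))) (D = Add(3, Pow(Add(386, Rational(-3307, 732)), Rational(1, 2))) = Add(3, Pow(Rational(279245, 732), Rational(1, 2))) = Add(3, Mul(Rational(1, 366), Pow(51101835, Rational(1, 2)))) ≈ 22.532)
Mul(Pow(b, -1), Pow(D, -1)) = Mul(Pow(-81, -1), Pow(Add(3, Mul(Rational(1, 366), Pow(51101835, Rational(1, 2)))), -1)) = Mul(Rational(-1, 81), Pow(Add(3, Mul(Rational(1, 366), Pow(51101835, Rational(1, 2)))), -1))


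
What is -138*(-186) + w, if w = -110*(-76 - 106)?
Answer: 45688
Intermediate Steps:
w = 20020 (w = -110*(-182) = 20020)
-138*(-186) + w = -138*(-186) + 20020 = 25668 + 20020 = 45688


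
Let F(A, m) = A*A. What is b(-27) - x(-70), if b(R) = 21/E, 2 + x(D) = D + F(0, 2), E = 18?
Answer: 439/6 ≈ 73.167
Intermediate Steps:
F(A, m) = A**2
x(D) = -2 + D (x(D) = -2 + (D + 0**2) = -2 + (D + 0) = -2 + D)
b(R) = 7/6 (b(R) = 21/18 = 21*(1/18) = 7/6)
b(-27) - x(-70) = 7/6 - (-2 - 70) = 7/6 - 1*(-72) = 7/6 + 72 = 439/6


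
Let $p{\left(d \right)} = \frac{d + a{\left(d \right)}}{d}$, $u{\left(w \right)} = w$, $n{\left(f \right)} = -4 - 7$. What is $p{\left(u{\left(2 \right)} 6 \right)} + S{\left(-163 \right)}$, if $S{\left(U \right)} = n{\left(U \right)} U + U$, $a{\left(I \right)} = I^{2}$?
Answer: $1643$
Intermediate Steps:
$n{\left(f \right)} = -11$ ($n{\left(f \right)} = -4 - 7 = -11$)
$S{\left(U \right)} = - 10 U$ ($S{\left(U \right)} = - 11 U + U = - 10 U$)
$p{\left(d \right)} = \frac{d + d^{2}}{d}$
$p{\left(u{\left(2 \right)} 6 \right)} + S{\left(-163 \right)} = \left(1 + 2 \cdot 6\right) - -1630 = \left(1 + 12\right) + 1630 = 13 + 1630 = 1643$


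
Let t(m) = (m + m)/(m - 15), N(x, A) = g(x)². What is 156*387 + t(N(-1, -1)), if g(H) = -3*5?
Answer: 422619/7 ≈ 60374.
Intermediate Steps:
g(H) = -15
N(x, A) = 225 (N(x, A) = (-15)² = 225)
t(m) = 2*m/(-15 + m) (t(m) = (2*m)/(-15 + m) = 2*m/(-15 + m))
156*387 + t(N(-1, -1)) = 156*387 + 2*225/(-15 + 225) = 60372 + 2*225/210 = 60372 + 2*225*(1/210) = 60372 + 15/7 = 422619/7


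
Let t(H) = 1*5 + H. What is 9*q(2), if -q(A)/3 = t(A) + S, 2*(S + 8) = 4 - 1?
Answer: -27/2 ≈ -13.500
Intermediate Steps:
t(H) = 5 + H
S = -13/2 (S = -8 + (4 - 1)/2 = -8 + (1/2)*3 = -8 + 3/2 = -13/2 ≈ -6.5000)
q(A) = 9/2 - 3*A (q(A) = -3*((5 + A) - 13/2) = -3*(-3/2 + A) = 9/2 - 3*A)
9*q(2) = 9*(9/2 - 3*2) = 9*(9/2 - 6) = 9*(-3/2) = -27/2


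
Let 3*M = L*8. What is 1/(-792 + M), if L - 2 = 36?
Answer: -3/2072 ≈ -0.0014479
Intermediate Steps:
L = 38 (L = 2 + 36 = 38)
M = 304/3 (M = (38*8)/3 = (⅓)*304 = 304/3 ≈ 101.33)
1/(-792 + M) = 1/(-792 + 304/3) = 1/(-2072/3) = -3/2072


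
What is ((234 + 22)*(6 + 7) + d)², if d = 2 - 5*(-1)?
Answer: 11122225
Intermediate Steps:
d = 7 (d = 2 + 5 = 7)
((234 + 22)*(6 + 7) + d)² = ((234 + 22)*(6 + 7) + 7)² = (256*13 + 7)² = (3328 + 7)² = 3335² = 11122225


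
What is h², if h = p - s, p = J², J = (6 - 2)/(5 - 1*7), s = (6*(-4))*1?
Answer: 784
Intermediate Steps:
s = -24 (s = -24*1 = -24)
J = -2 (J = 4/(5 - 7) = 4/(-2) = 4*(-½) = -2)
p = 4 (p = (-2)² = 4)
h = 28 (h = 4 - 1*(-24) = 4 + 24 = 28)
h² = 28² = 784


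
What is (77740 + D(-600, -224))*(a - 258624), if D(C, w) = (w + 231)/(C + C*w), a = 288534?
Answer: 10370407170979/4460 ≈ 2.3252e+9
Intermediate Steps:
D(C, w) = (231 + w)/(C + C*w)
(77740 + D(-600, -224))*(a - 258624) = (77740 + (231 - 224)/((-600)*(1 - 224)))*(288534 - 258624) = (77740 - 1/600*7/(-223))*29910 = (77740 - 1/600*(-1/223)*7)*29910 = (77740 + 7/133800)*29910 = (10401612007/133800)*29910 = 10370407170979/4460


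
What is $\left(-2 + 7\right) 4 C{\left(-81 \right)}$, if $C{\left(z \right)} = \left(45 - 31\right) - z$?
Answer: $1900$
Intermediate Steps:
$C{\left(z \right)} = 14 - z$
$\left(-2 + 7\right) 4 C{\left(-81 \right)} = \left(-2 + 7\right) 4 \left(14 - -81\right) = 5 \cdot 4 \left(14 + 81\right) = 20 \cdot 95 = 1900$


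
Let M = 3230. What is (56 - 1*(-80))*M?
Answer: 439280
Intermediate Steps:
(56 - 1*(-80))*M = (56 - 1*(-80))*3230 = (56 + 80)*3230 = 136*3230 = 439280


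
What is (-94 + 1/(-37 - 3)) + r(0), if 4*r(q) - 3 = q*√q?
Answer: -3731/40 ≈ -93.275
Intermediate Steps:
r(q) = ¾ + q^(3/2)/4 (r(q) = ¾ + (q*√q)/4 = ¾ + q^(3/2)/4)
(-94 + 1/(-37 - 3)) + r(0) = (-94 + 1/(-37 - 3)) + (¾ + 0^(3/2)/4) = (-94 + 1/(-40)) + (¾ + (¼)*0) = (-94 - 1/40) + (¾ + 0) = -3761/40 + ¾ = -3731/40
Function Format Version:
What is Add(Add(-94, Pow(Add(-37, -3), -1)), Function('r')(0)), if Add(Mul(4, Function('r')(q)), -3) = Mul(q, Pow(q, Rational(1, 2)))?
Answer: Rational(-3731, 40) ≈ -93.275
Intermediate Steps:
Function('r')(q) = Add(Rational(3, 4), Mul(Rational(1, 4), Pow(q, Rational(3, 2)))) (Function('r')(q) = Add(Rational(3, 4), Mul(Rational(1, 4), Mul(q, Pow(q, Rational(1, 2))))) = Add(Rational(3, 4), Mul(Rational(1, 4), Pow(q, Rational(3, 2)))))
Add(Add(-94, Pow(Add(-37, -3), -1)), Function('r')(0)) = Add(Add(-94, Pow(Add(-37, -3), -1)), Add(Rational(3, 4), Mul(Rational(1, 4), Pow(0, Rational(3, 2))))) = Add(Add(-94, Pow(-40, -1)), Add(Rational(3, 4), Mul(Rational(1, 4), 0))) = Add(Add(-94, Rational(-1, 40)), Add(Rational(3, 4), 0)) = Add(Rational(-3761, 40), Rational(3, 4)) = Rational(-3731, 40)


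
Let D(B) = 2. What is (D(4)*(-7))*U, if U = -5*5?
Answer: 350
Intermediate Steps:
U = -25
(D(4)*(-7))*U = (2*(-7))*(-25) = -14*(-25) = 350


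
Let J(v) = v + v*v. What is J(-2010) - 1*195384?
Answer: 3842706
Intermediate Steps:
J(v) = v + v**2
J(-2010) - 1*195384 = -2010*(1 - 2010) - 1*195384 = -2010*(-2009) - 195384 = 4038090 - 195384 = 3842706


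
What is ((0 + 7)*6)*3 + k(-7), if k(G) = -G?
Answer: 133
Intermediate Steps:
((0 + 7)*6)*3 + k(-7) = ((0 + 7)*6)*3 - 1*(-7) = (7*6)*3 + 7 = 42*3 + 7 = 126 + 7 = 133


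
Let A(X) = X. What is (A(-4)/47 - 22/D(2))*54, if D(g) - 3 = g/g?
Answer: -14175/47 ≈ -301.60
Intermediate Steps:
D(g) = 4 (D(g) = 3 + g/g = 3 + 1 = 4)
(A(-4)/47 - 22/D(2))*54 = (-4/47 - 22/4)*54 = (-4*1/47 - 22*¼)*54 = (-4/47 - 11/2)*54 = -525/94*54 = -14175/47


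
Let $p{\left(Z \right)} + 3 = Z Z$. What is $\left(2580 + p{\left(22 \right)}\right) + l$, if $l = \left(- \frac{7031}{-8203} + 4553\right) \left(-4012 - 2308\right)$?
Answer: $- \frac{236060323417}{8203} \approx -2.8777 \cdot 10^{7}$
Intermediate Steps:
$l = - \frac{236085432800}{8203}$ ($l = \left(\left(-7031\right) \left(- \frac{1}{8203}\right) + 4553\right) \left(-6320\right) = \left(\frac{7031}{8203} + 4553\right) \left(-6320\right) = \frac{37355290}{8203} \left(-6320\right) = - \frac{236085432800}{8203} \approx -2.878 \cdot 10^{7}$)
$p{\left(Z \right)} = -3 + Z^{2}$ ($p{\left(Z \right)} = -3 + Z Z = -3 + Z^{2}$)
$\left(2580 + p{\left(22 \right)}\right) + l = \left(2580 - \left(3 - 22^{2}\right)\right) - \frac{236085432800}{8203} = \left(2580 + \left(-3 + 484\right)\right) - \frac{236085432800}{8203} = \left(2580 + 481\right) - \frac{236085432800}{8203} = 3061 - \frac{236085432800}{8203} = - \frac{236060323417}{8203}$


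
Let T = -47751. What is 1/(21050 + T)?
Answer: -1/26701 ≈ -3.7452e-5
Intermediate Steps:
1/(21050 + T) = 1/(21050 - 47751) = 1/(-26701) = -1/26701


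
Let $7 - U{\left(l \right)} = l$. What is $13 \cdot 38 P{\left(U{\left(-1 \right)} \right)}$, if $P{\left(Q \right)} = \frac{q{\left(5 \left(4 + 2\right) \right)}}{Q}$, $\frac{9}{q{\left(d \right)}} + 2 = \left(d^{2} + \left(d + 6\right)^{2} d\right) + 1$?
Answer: $\frac{2223}{159116} \approx 0.013971$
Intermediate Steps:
$U{\left(l \right)} = 7 - l$
$q{\left(d \right)} = \frac{9}{-1 + d^{2} + d \left(6 + d\right)^{2}}$ ($q{\left(d \right)} = \frac{9}{-2 + \left(\left(d^{2} + \left(d + 6\right)^{2} d\right) + 1\right)} = \frac{9}{-2 + \left(\left(d^{2} + \left(6 + d\right)^{2} d\right) + 1\right)} = \frac{9}{-2 + \left(\left(d^{2} + d \left(6 + d\right)^{2}\right) + 1\right)} = \frac{9}{-2 + \left(1 + d^{2} + d \left(6 + d\right)^{2}\right)} = \frac{9}{-1 + d^{2} + d \left(6 + d\right)^{2}}$)
$P{\left(Q \right)} = \frac{9}{39779 Q}$ ($P{\left(Q \right)} = \frac{9 \frac{1}{-1 + \left(5 \left(4 + 2\right)\right)^{2} + 5 \left(4 + 2\right) \left(6 + 5 \left(4 + 2\right)\right)^{2}}}{Q} = \frac{9 \frac{1}{-1 + \left(5 \cdot 6\right)^{2} + 5 \cdot 6 \left(6 + 5 \cdot 6\right)^{2}}}{Q} = \frac{9 \frac{1}{-1 + 30^{2} + 30 \left(6 + 30\right)^{2}}}{Q} = \frac{9 \frac{1}{-1 + 900 + 30 \cdot 36^{2}}}{Q} = \frac{9 \frac{1}{-1 + 900 + 30 \cdot 1296}}{Q} = \frac{9 \frac{1}{-1 + 900 + 38880}}{Q} = \frac{9 \cdot \frac{1}{39779}}{Q} = \frac{9}{39779 Q}$)
$13 \cdot 38 P{\left(U{\left(-1 \right)} \right)} = 13 \cdot 38 \frac{9}{39779 \left(7 - -1\right)} = 494 \frac{9}{39779 \left(7 + 1\right)} = 494 \frac{9}{39779 \cdot 8} = 494 \cdot \frac{9}{39779} \cdot \frac{1}{8} = 494 \cdot \frac{9}{318232} = \frac{2223}{159116}$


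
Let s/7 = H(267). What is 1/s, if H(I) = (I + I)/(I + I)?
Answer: 1/7 ≈ 0.14286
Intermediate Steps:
H(I) = 1 (H(I) = (2*I)/((2*I)) = (2*I)*(1/(2*I)) = 1)
s = 7 (s = 7*1 = 7)
1/s = 1/7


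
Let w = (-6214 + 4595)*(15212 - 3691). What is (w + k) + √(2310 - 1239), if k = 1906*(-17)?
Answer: -18684901 + 3*√119 ≈ -1.8685e+7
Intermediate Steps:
k = -32402
w = -18652499 (w = -1619*11521 = -18652499)
(w + k) + √(2310 - 1239) = (-18652499 - 32402) + √(2310 - 1239) = -18684901 + √1071 = -18684901 + 3*√119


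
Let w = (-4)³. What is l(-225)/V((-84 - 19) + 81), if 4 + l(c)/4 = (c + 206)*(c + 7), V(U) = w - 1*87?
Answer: -16552/151 ≈ -109.62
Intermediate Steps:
w = -64
V(U) = -151 (V(U) = -64 - 1*87 = -64 - 87 = -151)
l(c) = -16 + 4*(7 + c)*(206 + c) (l(c) = -16 + 4*((c + 206)*(c + 7)) = -16 + 4*((206 + c)*(7 + c)) = -16 + 4*((7 + c)*(206 + c)) = -16 + 4*(7 + c)*(206 + c))
l(-225)/V((-84 - 19) + 81) = (5752 + 4*(-225)² + 852*(-225))/(-151) = (5752 + 4*50625 - 191700)*(-1/151) = (5752 + 202500 - 191700)*(-1/151) = 16552*(-1/151) = -16552/151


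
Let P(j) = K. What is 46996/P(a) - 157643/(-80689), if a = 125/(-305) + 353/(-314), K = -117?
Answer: -3773616013/9440613 ≈ -399.72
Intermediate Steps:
a = -29383/19154 (a = 125*(-1/305) + 353*(-1/314) = -25/61 - 353/314 = -29383/19154 ≈ -1.5340)
P(j) = -117
46996/P(a) - 157643/(-80689) = 46996/(-117) - 157643/(-80689) = 46996*(-1/117) - 157643*(-1/80689) = -46996/117 + 157643/80689 = -3773616013/9440613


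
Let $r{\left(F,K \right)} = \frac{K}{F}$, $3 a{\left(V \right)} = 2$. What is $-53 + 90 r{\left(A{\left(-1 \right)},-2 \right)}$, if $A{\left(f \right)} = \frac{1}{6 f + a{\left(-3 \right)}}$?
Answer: $907$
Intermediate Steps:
$a{\left(V \right)} = \frac{2}{3}$ ($a{\left(V \right)} = \frac{1}{3} \cdot 2 = \frac{2}{3}$)
$A{\left(f \right)} = \frac{1}{\frac{2}{3} + 6 f}$ ($A{\left(f \right)} = \frac{1}{6 f + \frac{2}{3}} = \frac{1}{\frac{2}{3} + 6 f}$)
$-53 + 90 r{\left(A{\left(-1 \right)},-2 \right)} = -53 + 90 \left(- \frac{2}{\frac{3}{2} \frac{1}{1 + 9 \left(-1\right)}}\right) = -53 + 90 \left(- \frac{2}{\frac{3}{2} \frac{1}{1 - 9}}\right) = -53 + 90 \left(- \frac{2}{\frac{3}{2} \frac{1}{-8}}\right) = -53 + 90 \left(- \frac{2}{\frac{3}{2} \left(- \frac{1}{8}\right)}\right) = -53 + 90 \left(- \frac{2}{- \frac{3}{16}}\right) = -53 + 90 \left(\left(-2\right) \left(- \frac{16}{3}\right)\right) = -53 + 90 \cdot \frac{32}{3} = -53 + 960 = 907$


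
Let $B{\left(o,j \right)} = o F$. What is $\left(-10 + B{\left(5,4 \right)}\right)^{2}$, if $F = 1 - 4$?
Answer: $625$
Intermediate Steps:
$F = -3$
$B{\left(o,j \right)} = - 3 o$ ($B{\left(o,j \right)} = o \left(-3\right) = - 3 o$)
$\left(-10 + B{\left(5,4 \right)}\right)^{2} = \left(-10 - 15\right)^{2} = \left(-25\right)^{2} = 625$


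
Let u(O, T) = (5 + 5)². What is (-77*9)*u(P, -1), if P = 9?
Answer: -69300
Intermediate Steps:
u(O, T) = 100 (u(O, T) = 10² = 100)
(-77*9)*u(P, -1) = -77*9*100 = -693*100 = -69300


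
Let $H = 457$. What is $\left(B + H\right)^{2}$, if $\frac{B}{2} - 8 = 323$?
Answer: $1252161$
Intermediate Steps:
$B = 662$ ($B = 16 + 2 \cdot 323 = 16 + 646 = 662$)
$\left(B + H\right)^{2} = \left(662 + 457\right)^{2} = 1119^{2} = 1252161$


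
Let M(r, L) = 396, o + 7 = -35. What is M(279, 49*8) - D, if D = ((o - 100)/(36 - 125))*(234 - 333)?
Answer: 49302/89 ≈ 553.96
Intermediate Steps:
o = -42 (o = -7 - 35 = -42)
D = -14058/89 (D = ((-42 - 100)/(36 - 125))*(234 - 333) = -142/(-89)*(-99) = -142*(-1/89)*(-99) = (142/89)*(-99) = -14058/89 ≈ -157.96)
M(279, 49*8) - D = 396 - 1*(-14058/89) = 396 + 14058/89 = 49302/89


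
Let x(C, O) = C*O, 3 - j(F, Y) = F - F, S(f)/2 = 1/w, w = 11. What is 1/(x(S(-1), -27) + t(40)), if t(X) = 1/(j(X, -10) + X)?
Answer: -473/2311 ≈ -0.20467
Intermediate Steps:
S(f) = 2/11
j(F, Y) = 3 (j(F, Y) = 3 - (F - F) = 3 - 1*0 = 3 + 0 = 3)
t(X) = 1/(3 + X)
1/(x(S(-1), -27) + t(40)) = 1/((2/11)*(-27) + 1/(3 + 40)) = 1/(-54/11 + 1/43) = 1/(-2311/473) = -473/2311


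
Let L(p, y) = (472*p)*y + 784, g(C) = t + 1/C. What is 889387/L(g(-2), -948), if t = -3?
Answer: 889387/1566880 ≈ 0.56762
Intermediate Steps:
g(C) = -3 + 1/C
L(p, y) = 784 + 472*p*y (L(p, y) = 472*p*y + 784 = 784 + 472*p*y)
889387/L(g(-2), -948) = 889387/(784 + 472*(-3 + 1/(-2))*(-948)) = 889387/(784 + 472*(-3 - ½)*(-948)) = 889387/(784 + 472*(-7/2)*(-948)) = 889387/(784 + 1566096) = 889387/1566880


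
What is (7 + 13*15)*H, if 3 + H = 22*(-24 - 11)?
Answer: -156146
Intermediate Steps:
H = -773 (H = -3 + 22*(-24 - 11) = -3 + 22*(-35) = -3 - 770 = -773)
(7 + 13*15)*H = (7 + 13*15)*(-773) = (7 + 195)*(-773) = 202*(-773) = -156146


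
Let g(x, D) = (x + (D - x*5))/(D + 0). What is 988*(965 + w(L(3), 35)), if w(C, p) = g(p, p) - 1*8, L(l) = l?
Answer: 942552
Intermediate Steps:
g(x, D) = (D - 4*x)/D (g(x, D) = (x + (D - 5*x))/D = (D - 4*x)/D)
w(C, p) = -11 (w(C, p) = (p - 4*p)/p - 1*8 = (-3*p)/p - 8 = -3 - 8 = -11)
988*(965 + w(L(3), 35)) = 988*(965 - 11) = 988*954 = 942552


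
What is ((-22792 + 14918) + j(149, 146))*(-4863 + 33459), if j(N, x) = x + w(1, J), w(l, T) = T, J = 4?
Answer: -220875504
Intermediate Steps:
j(N, x) = 4 + x (j(N, x) = x + 4 = 4 + x)
((-22792 + 14918) + j(149, 146))*(-4863 + 33459) = ((-22792 + 14918) + (4 + 146))*(-4863 + 33459) = (-7874 + 150)*28596 = -7724*28596 = -220875504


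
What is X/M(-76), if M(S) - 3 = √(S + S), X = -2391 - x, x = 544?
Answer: -8805/161 + 5870*I*√38/161 ≈ -54.689 + 224.75*I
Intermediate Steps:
X = -2935 (X = -2391 - 1*544 = -2391 - 544 = -2935)
M(S) = 3 + √2*√S (M(S) = 3 + √(S + S) = 3 + √(2*S) = 3 + √2*√S)
X/M(-76) = -2935/(3 + √2*√(-76)) = -2935/(3 + √2*(2*I*√19)) = -2935/(3 + 2*I*√38)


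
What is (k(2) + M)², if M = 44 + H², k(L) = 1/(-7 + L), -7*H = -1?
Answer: 115261696/60025 ≈ 1920.2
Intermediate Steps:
H = ⅐ (H = -⅐*(-1) = ⅐ ≈ 0.14286)
M = 2157/49 (M = 44 + (⅐)² = 44 + 1/49 = 2157/49 ≈ 44.020)
(k(2) + M)² = (1/(-7 + 2) + 2157/49)² = (1/(-5) + 2157/49)² = (-⅕ + 2157/49)² = (10736/245)² = 115261696/60025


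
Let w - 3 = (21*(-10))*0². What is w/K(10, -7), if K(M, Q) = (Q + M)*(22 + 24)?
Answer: 1/46 ≈ 0.021739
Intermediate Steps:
K(M, Q) = 46*M + 46*Q (K(M, Q) = (M + Q)*46 = 46*M + 46*Q)
w = 3 (w = 3 + (21*(-10))*0² = 3 - 210*0 = 3 + 0 = 3)
w/K(10, -7) = 3/(46*10 + 46*(-7)) = 3/(460 - 322) = 3/138 = 3*(1/138) = 1/46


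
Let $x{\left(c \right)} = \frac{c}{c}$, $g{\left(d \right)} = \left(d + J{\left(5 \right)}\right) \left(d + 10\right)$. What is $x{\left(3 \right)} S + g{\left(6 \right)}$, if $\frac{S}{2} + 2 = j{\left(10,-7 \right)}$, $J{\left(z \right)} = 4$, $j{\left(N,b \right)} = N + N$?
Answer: $196$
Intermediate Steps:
$j{\left(N,b \right)} = 2 N$
$S = 36$ ($S = -4 + 2 \cdot 2 \cdot 10 = -4 + 2 \cdot 20 = -4 + 40 = 36$)
$g{\left(d \right)} = \left(4 + d\right) \left(10 + d\right)$ ($g{\left(d \right)} = \left(d + 4\right) \left(d + 10\right) = \left(4 + d\right) \left(10 + d\right)$)
$x{\left(c \right)} = 1$
$x{\left(3 \right)} S + g{\left(6 \right)} = 1 \cdot 36 + \left(40 + 6^{2} + 14 \cdot 6\right) = 36 + \left(40 + 36 + 84\right) = 36 + 160 = 196$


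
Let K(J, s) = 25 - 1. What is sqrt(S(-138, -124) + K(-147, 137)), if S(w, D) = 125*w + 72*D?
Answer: 3*I*sqrt(2906) ≈ 161.72*I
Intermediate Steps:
K(J, s) = 24
S(w, D) = 72*D + 125*w
sqrt(S(-138, -124) + K(-147, 137)) = sqrt((72*(-124) + 125*(-138)) + 24) = sqrt((-8928 - 17250) + 24) = sqrt(-26178 + 24) = sqrt(-26154) = 3*I*sqrt(2906)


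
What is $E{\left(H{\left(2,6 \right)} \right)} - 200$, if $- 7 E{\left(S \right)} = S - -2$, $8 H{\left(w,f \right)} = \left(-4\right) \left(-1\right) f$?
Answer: $- \frac{1405}{7} \approx -200.71$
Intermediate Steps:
$H{\left(w,f \right)} = \frac{f}{2}$ ($H{\left(w,f \right)} = \frac{\left(-4\right) \left(-1\right) f}{8} = \frac{4 f}{8} = \frac{f}{2}$)
$E{\left(S \right)} = - \frac{2}{7} - \frac{S}{7}$ ($E{\left(S \right)} = - \frac{S - -2}{7} = - \frac{S + 2}{7} = - \frac{2 + S}{7} = - \frac{2}{7} - \frac{S}{7}$)
$E{\left(H{\left(2,6 \right)} \right)} - 200 = \left(- \frac{2}{7} - \frac{\frac{1}{2} \cdot 6}{7}\right) - 200 = \left(- \frac{2}{7} - \frac{3}{7}\right) - 200 = - \frac{5}{7} - 200 = - \frac{1405}{7}$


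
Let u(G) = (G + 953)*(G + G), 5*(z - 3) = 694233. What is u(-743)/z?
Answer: -130025/57854 ≈ -2.2475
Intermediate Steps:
z = 694248/5 (z = 3 + (1/5)*694233 = 3 + 694233/5 = 694248/5 ≈ 1.3885e+5)
u(G) = 2*G*(953 + G) (u(G) = (953 + G)*(2*G) = 2*G*(953 + G))
u(-743)/z = (2*(-743)*(953 - 743))/(694248/5) = (2*(-743)*210)*(5/694248) = -312060*5/694248 = -130025/57854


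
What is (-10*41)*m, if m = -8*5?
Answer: 16400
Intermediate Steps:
m = -40
(-10*41)*m = -10*41*(-40) = -410*(-40) = 16400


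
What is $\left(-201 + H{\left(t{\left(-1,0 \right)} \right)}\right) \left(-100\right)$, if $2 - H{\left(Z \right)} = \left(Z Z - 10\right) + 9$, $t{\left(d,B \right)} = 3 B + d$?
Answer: $19900$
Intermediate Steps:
$t{\left(d,B \right)} = d + 3 B$
$H{\left(Z \right)} = 3 - Z^{2}$ ($H{\left(Z \right)} = 2 - \left(\left(Z Z - 10\right) + 9\right) = 2 - \left(\left(Z^{2} - 10\right) + 9\right) = 2 - \left(\left(-10 + Z^{2}\right) + 9\right) = 2 - \left(-1 + Z^{2}\right) = 3 - Z^{2}$)
$\left(-201 + H{\left(t{\left(-1,0 \right)} \right)}\right) \left(-100\right) = \left(-201 + \left(3 - \left(-1 + 3 \cdot 0\right)^{2}\right)\right) \left(-100\right) = \left(-201 + \left(3 - \left(-1 + 0\right)^{2}\right)\right) \left(-100\right) = \left(-201 + \left(3 - \left(-1\right)^{2}\right)\right) \left(-100\right) = \left(-201 + \left(3 - 1\right)\right) \left(-100\right) = \left(-201 + 2\right) \left(-100\right) = \left(-199\right) \left(-100\right) = 19900$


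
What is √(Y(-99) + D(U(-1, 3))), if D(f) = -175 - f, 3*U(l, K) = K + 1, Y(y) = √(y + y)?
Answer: √(-1587 + 27*I*√22)/3 ≈ 0.52941 + 13.29*I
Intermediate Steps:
Y(y) = √2*√y (Y(y) = √(2*y) = √2*√y)
U(l, K) = ⅓ + K/3 (U(l, K) = (K + 1)/3 = (1 + K)/3 = ⅓ + K/3)
√(Y(-99) + D(U(-1, 3))) = √(√2*√(-99) + (-175 - (⅓ + (⅓)*3))) = √(√2*(3*I*√11) + (-175 - (⅓ + 1))) = √(3*I*√22 + (-175 - 1*4/3)) = √(3*I*√22 + (-175 - 4/3)) = √(3*I*√22 - 529/3) = √(-529/3 + 3*I*√22)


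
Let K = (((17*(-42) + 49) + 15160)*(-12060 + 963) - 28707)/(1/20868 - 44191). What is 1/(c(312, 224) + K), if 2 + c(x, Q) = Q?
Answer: 922177787/3561961507410 ≈ 0.00025890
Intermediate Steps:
c(x, Q) = -2 + Q
K = 3357238038696/922177787 (K = (((-714 + 49) + 15160)*(-11097) - 28707)/(1/20868 - 44191) = ((-665 + 15160)*(-11097) - 28707)/(-922177787/20868) = (14495*(-11097) - 28707)*(-20868/922177787) = (-160851015 - 28707)*(-20868/922177787) = -160879722*(-20868/922177787) = 3357238038696/922177787 ≈ 3640.6)
1/(c(312, 224) + K) = 1/((-2 + 224) + 3357238038696/922177787) = 1/(222 + 3357238038696/922177787) = 1/(3561961507410/922177787) = 922177787/3561961507410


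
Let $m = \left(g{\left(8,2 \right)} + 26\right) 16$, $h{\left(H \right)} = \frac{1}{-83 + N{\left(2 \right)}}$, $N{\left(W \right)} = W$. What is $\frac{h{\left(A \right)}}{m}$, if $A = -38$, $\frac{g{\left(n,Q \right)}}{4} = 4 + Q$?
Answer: $- \frac{1}{64800} \approx -1.5432 \cdot 10^{-5}$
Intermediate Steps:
$g{\left(n,Q \right)} = 16 + 4 Q$ ($g{\left(n,Q \right)} = 4 \left(4 + Q\right) = 16 + 4 Q$)
$h{\left(H \right)} = - \frac{1}{81}$ ($h{\left(H \right)} = \frac{1}{-83 + 2} = \frac{1}{-81} = - \frac{1}{81}$)
$m = 800$ ($m = \left(\left(16 + 4 \cdot 2\right) + 26\right) 16 = \left(\left(16 + 8\right) + 26\right) 16 = \left(24 + 26\right) 16 = 50 \cdot 16 = 800$)
$\frac{h{\left(A \right)}}{m} = - \frac{1}{81 \cdot 800} = \left(- \frac{1}{81}\right) \frac{1}{800} = - \frac{1}{64800}$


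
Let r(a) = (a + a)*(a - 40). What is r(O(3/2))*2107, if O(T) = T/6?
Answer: -335013/8 ≈ -41877.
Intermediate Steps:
O(T) = T/6 (O(T) = T*(⅙) = T/6)
r(a) = 2*a*(-40 + a) (r(a) = (2*a)*(-40 + a) = 2*a*(-40 + a))
r(O(3/2))*2107 = (2*((3/2)/6)*(-40 + (3/2)/6))*2107 = (2*((3*(½))/6)*(-40 + (3*(½))/6))*2107 = (2*((⅙)*(3/2))*(-40 + (⅙)*(3/2)))*2107 = (2*(¼)*(-40 + ¼))*2107 = (2*(¼)*(-159/4))*2107 = -159/8*2107 = -335013/8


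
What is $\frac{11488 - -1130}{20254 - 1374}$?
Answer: $\frac{6309}{9440} \approx 0.66833$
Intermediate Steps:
$\frac{11488 - -1130}{20254 - 1374} = \frac{11488 + 1130}{18880} = 12618 \cdot \frac{1}{18880} = \frac{6309}{9440}$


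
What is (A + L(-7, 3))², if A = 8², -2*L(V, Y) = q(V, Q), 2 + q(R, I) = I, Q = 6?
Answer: 3844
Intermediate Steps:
q(R, I) = -2 + I
L(V, Y) = -2 (L(V, Y) = -(-2 + 6)/2 = -½*4 = -2)
A = 64
(A + L(-7, 3))² = (64 - 2)² = 62² = 3844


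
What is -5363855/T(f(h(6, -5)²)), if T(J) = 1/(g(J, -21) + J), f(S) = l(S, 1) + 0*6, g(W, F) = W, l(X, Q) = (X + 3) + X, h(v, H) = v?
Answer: -804578250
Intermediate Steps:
l(X, Q) = 3 + 2*X (l(X, Q) = (3 + X) + X = 3 + 2*X)
f(S) = 3 + 2*S (f(S) = (3 + 2*S) + 0*6 = (3 + 2*S) + 0 = 3 + 2*S)
T(J) = 1/(2*J) (T(J) = 1/(J + J) = 1/(2*J))
-5363855/T(f(h(6, -5)²)) = -5363855/(1/(2*(3 + 2*6²))) = -5363855/(1/(2*(3 + 2*36))) = -5363855/(1/(2*(3 + 72))) = -5363855/((½)/75) = -5363855/((½)*(1/75)) = -5363855/1/150 = -5363855*150 = -804578250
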